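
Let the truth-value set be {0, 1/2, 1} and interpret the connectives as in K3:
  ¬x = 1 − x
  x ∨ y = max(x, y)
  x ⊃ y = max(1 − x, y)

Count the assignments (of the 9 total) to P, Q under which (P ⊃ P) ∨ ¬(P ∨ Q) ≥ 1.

6

P = 0, Q = 0 ↦ 1  ≥
P = 0, Q = 1/2 ↦ 1  ≥
P = 0, Q = 1 ↦ 1  ≥
P = 1/2, Q = 0 ↦ 1/2  <
P = 1/2, Q = 1/2 ↦ 1/2  <
P = 1/2, Q = 1 ↦ 1/2  <
P = 1, Q = 0 ↦ 1  ≥
P = 1, Q = 1/2 ↦ 1  ≥
P = 1, Q = 1 ↦ 1  ≥
So 6 of the 9 assignments meet the threshold.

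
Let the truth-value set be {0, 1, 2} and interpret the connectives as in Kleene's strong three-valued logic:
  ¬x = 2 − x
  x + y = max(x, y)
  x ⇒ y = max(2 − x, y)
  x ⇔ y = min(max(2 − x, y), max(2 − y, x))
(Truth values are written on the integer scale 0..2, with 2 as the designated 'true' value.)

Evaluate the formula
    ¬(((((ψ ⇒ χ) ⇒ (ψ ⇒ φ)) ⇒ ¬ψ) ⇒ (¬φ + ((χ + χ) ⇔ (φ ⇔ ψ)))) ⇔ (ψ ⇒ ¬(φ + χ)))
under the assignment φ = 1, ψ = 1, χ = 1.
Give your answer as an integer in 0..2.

ψ ⇒ χ = 1 ⇒ 1 = 1
ψ ⇒ φ = 1 ⇒ 1 = 1
(ψ ⇒ χ) ⇒ (ψ ⇒ φ) = 1 ⇒ 1 = 1
¬ψ = ¬1 = 1
((ψ ⇒ χ) ⇒ (ψ ⇒ φ)) ⇒ ¬ψ = 1 ⇒ 1 = 1
¬φ = ¬1 = 1
χ + χ = 1 + 1 = 1
φ ⇔ ψ = 1 ⇔ 1 = 1
(χ + χ) ⇔ (φ ⇔ ψ) = 1 ⇔ 1 = 1
¬φ + ((χ + χ) ⇔ (φ ⇔ ψ)) = 1 + 1 = 1
(((ψ ⇒ χ) ⇒ (ψ ⇒ φ)) ⇒ ¬ψ) ⇒ (¬φ + ((χ + χ) ⇔ (φ ⇔ ψ))) = 1 ⇒ 1 = 1
φ + χ = 1 + 1 = 1
¬(φ + χ) = ¬1 = 1
ψ ⇒ ¬(φ + χ) = 1 ⇒ 1 = 1
((((ψ ⇒ χ) ⇒ (ψ ⇒ φ)) ⇒ ¬ψ) ⇒ (¬φ + ((χ + χ) ⇔ (φ ⇔ ψ)))) ⇔ (ψ ⇒ ¬(φ + χ)) = 1 ⇔ 1 = 1
¬(((((ψ ⇒ χ) ⇒ (ψ ⇒ φ)) ⇒ ¬ψ) ⇒ (¬φ + ((χ + χ) ⇔ (φ ⇔ ψ)))) ⇔ (ψ ⇒ ¬(φ + χ))) = ¬1 = 1

1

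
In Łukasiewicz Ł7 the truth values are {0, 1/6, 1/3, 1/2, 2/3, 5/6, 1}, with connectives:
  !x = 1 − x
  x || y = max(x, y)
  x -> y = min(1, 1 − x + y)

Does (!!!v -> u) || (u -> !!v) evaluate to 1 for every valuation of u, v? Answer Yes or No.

No

Counterexample: take u = 1/6, v = 0.
!v = !0 = 1
!!v = !1 = 0
!!!v = !0 = 1
!!!v -> u = 1 -> 1/6 = 1/6
!v = !0 = 1
!!v = !1 = 0
u -> !!v = 1/6 -> 0 = 5/6
(!!!v -> u) || (u -> !!v) = 1/6 || 5/6 = 5/6
This gives 5/6 ≠ 1.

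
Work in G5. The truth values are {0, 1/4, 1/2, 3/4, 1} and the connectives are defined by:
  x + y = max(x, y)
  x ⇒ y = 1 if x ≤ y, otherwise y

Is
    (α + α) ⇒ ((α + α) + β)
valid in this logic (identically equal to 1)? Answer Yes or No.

Yes

At α = 3/4, β = 1/2, for instance:
α + α = 3/4 + 3/4 = 3/4
(α + α) + β = 3/4 + 1/2 = 3/4
(α + α) ⇒ ((α + α) + β) = 3/4 ⇒ 3/4 = 1
and checking the remaining 24 assignments likewise gives ≥ 1 in every case.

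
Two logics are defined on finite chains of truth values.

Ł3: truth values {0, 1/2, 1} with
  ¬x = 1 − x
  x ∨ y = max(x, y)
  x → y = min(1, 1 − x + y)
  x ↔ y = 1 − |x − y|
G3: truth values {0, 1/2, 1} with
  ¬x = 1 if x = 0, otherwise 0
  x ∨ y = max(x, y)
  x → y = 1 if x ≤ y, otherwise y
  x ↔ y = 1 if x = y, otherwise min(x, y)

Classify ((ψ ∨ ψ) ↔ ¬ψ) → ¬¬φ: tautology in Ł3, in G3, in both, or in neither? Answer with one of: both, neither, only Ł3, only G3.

In Ł3: at φ = 0, ψ = 1/2 the value is 0 — not a tautology.
In G3: every assignment gives 1 — tautology.

only G3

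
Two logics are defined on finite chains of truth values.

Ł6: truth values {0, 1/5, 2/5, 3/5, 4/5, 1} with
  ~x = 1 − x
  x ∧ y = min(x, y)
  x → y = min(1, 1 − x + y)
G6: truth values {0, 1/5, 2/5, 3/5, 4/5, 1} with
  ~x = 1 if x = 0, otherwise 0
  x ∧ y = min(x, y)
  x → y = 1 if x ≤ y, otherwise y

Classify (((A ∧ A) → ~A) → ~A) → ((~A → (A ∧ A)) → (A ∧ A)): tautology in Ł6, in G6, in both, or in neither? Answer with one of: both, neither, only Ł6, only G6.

only Ł6

In Ł6: every assignment gives 1 — tautology.
In G6: at A = 1/5 the value is 1/5 — not a tautology.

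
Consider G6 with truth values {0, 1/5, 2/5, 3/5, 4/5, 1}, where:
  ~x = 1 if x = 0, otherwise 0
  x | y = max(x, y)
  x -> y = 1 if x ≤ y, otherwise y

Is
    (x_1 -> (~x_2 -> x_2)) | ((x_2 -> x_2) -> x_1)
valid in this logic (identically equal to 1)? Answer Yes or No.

No

Counterexample: take x_1 = 1/5, x_2 = 0.
~x_2 = ~0 = 1
~x_2 -> x_2 = 1 -> 0 = 0
x_1 -> (~x_2 -> x_2) = 1/5 -> 0 = 0
x_2 -> x_2 = 0 -> 0 = 1
(x_2 -> x_2) -> x_1 = 1 -> 1/5 = 1/5
(x_1 -> (~x_2 -> x_2)) | ((x_2 -> x_2) -> x_1) = 0 | 1/5 = 1/5
This gives 1/5 ≠ 1.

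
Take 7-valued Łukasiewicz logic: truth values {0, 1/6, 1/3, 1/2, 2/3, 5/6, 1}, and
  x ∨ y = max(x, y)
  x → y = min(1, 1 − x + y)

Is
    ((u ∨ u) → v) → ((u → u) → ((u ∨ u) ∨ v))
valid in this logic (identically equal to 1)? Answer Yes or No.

Counterexample: take u = 0, v = 0.
u ∨ u = 0 ∨ 0 = 0
(u ∨ u) → v = 0 → 0 = 1
u → u = 0 → 0 = 1
u ∨ u = 0 ∨ 0 = 0
(u ∨ u) ∨ v = 0 ∨ 0 = 0
(u → u) → ((u ∨ u) ∨ v) = 1 → 0 = 0
((u ∨ u) → v) → ((u → u) → ((u ∨ u) ∨ v)) = 1 → 0 = 0
This gives 0 ≠ 1.

No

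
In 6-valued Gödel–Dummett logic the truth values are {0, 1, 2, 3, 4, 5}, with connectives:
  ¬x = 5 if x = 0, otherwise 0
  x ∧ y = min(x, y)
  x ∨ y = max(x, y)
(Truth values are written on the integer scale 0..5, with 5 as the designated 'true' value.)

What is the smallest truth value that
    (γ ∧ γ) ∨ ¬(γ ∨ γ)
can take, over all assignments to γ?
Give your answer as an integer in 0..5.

Take γ = 1:
γ ∧ γ = 1 ∧ 1 = 1
γ ∨ γ = 1 ∨ 1 = 1
¬(γ ∨ γ) = ¬1 = 0
(γ ∧ γ) ∨ ¬(γ ∨ γ) = 1 ∨ 0 = 1
No assignment yields a value below 1, so this is the minimum.

1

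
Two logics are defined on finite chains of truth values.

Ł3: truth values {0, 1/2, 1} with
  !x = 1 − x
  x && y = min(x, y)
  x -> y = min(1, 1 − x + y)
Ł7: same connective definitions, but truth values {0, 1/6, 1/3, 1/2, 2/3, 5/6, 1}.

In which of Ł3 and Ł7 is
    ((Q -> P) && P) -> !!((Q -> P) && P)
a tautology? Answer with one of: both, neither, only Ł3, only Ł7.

In Ł3: every assignment gives 1 — tautology.
In Ł7: every assignment gives 1 — tautology.

both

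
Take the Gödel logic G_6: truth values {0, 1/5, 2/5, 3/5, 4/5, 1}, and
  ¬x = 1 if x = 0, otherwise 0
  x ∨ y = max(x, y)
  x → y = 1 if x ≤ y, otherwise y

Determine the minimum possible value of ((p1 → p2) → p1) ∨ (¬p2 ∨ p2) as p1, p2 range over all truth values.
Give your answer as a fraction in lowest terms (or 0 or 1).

Take p1 = 0, p2 = 1/5:
p1 → p2 = 0 → 1/5 = 1
(p1 → p2) → p1 = 1 → 0 = 0
¬p2 = ¬1/5 = 0
¬p2 ∨ p2 = 0 ∨ 1/5 = 1/5
((p1 → p2) → p1) ∨ (¬p2 ∨ p2) = 0 ∨ 1/5 = 1/5
No assignment yields a value below 1/5, so this is the minimum.

1/5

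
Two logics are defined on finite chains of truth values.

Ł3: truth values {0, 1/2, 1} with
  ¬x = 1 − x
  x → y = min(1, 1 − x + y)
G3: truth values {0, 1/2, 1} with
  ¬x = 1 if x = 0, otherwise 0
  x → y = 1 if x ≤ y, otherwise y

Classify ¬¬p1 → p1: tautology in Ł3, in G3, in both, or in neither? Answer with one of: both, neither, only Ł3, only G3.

only Ł3

In Ł3: every assignment gives 1 — tautology.
In G3: at p1 = 1/2 the value is 1/2 — not a tautology.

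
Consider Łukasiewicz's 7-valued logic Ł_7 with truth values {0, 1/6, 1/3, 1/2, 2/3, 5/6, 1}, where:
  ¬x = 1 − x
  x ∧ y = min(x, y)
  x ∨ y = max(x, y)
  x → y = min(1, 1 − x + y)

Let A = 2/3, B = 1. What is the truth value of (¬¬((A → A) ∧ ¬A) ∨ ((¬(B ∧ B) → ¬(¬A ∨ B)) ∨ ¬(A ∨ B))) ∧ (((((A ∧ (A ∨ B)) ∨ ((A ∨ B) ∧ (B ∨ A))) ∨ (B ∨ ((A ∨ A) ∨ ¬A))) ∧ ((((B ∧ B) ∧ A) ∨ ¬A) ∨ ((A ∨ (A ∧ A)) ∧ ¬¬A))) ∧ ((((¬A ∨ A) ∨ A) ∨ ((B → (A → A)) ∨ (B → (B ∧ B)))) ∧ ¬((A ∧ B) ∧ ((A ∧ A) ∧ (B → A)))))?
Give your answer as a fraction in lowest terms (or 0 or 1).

A → A = 2/3 → 2/3 = 1
¬A = ¬2/3 = 1/3
(A → A) ∧ ¬A = 1 ∧ 1/3 = 1/3
¬((A → A) ∧ ¬A) = ¬1/3 = 2/3
¬¬((A → A) ∧ ¬A) = ¬2/3 = 1/3
B ∧ B = 1 ∧ 1 = 1
¬(B ∧ B) = ¬1 = 0
¬A = ¬2/3 = 1/3
¬A ∨ B = 1/3 ∨ 1 = 1
¬(¬A ∨ B) = ¬1 = 0
¬(B ∧ B) → ¬(¬A ∨ B) = 0 → 0 = 1
A ∨ B = 2/3 ∨ 1 = 1
¬(A ∨ B) = ¬1 = 0
(¬(B ∧ B) → ¬(¬A ∨ B)) ∨ ¬(A ∨ B) = 1 ∨ 0 = 1
¬¬((A → A) ∧ ¬A) ∨ ((¬(B ∧ B) → ¬(¬A ∨ B)) ∨ ¬(A ∨ B)) = 1/3 ∨ 1 = 1
A ∨ B = 2/3 ∨ 1 = 1
A ∧ (A ∨ B) = 2/3 ∧ 1 = 2/3
A ∨ B = 2/3 ∨ 1 = 1
B ∨ A = 1 ∨ 2/3 = 1
(A ∨ B) ∧ (B ∨ A) = 1 ∧ 1 = 1
(A ∧ (A ∨ B)) ∨ ((A ∨ B) ∧ (B ∨ A)) = 2/3 ∨ 1 = 1
A ∨ A = 2/3 ∨ 2/3 = 2/3
¬A = ¬2/3 = 1/3
(A ∨ A) ∨ ¬A = 2/3 ∨ 1/3 = 2/3
B ∨ ((A ∨ A) ∨ ¬A) = 1 ∨ 2/3 = 1
((A ∧ (A ∨ B)) ∨ ((A ∨ B) ∧ (B ∨ A))) ∨ (B ∨ ((A ∨ A) ∨ ¬A)) = 1 ∨ 1 = 1
B ∧ B = 1 ∧ 1 = 1
(B ∧ B) ∧ A = 1 ∧ 2/3 = 2/3
¬A = ¬2/3 = 1/3
((B ∧ B) ∧ A) ∨ ¬A = 2/3 ∨ 1/3 = 2/3
A ∧ A = 2/3 ∧ 2/3 = 2/3
A ∨ (A ∧ A) = 2/3 ∨ 2/3 = 2/3
¬A = ¬2/3 = 1/3
¬¬A = ¬1/3 = 2/3
(A ∨ (A ∧ A)) ∧ ¬¬A = 2/3 ∧ 2/3 = 2/3
(((B ∧ B) ∧ A) ∨ ¬A) ∨ ((A ∨ (A ∧ A)) ∧ ¬¬A) = 2/3 ∨ 2/3 = 2/3
(((A ∧ (A ∨ B)) ∨ ((A ∨ B) ∧ (B ∨ A))) ∨ (B ∨ ((A ∨ A) ∨ ¬A))) ∧ ((((B ∧ B) ∧ A) ∨ ¬A) ∨ ((A ∨ (A ∧ A)) ∧ ¬¬A)) = 1 ∧ 2/3 = 2/3
¬A = ¬2/3 = 1/3
¬A ∨ A = 1/3 ∨ 2/3 = 2/3
(¬A ∨ A) ∨ A = 2/3 ∨ 2/3 = 2/3
A → A = 2/3 → 2/3 = 1
B → (A → A) = 1 → 1 = 1
B ∧ B = 1 ∧ 1 = 1
B → (B ∧ B) = 1 → 1 = 1
(B → (A → A)) ∨ (B → (B ∧ B)) = 1 ∨ 1 = 1
((¬A ∨ A) ∨ A) ∨ ((B → (A → A)) ∨ (B → (B ∧ B))) = 2/3 ∨ 1 = 1
A ∧ B = 2/3 ∧ 1 = 2/3
A ∧ A = 2/3 ∧ 2/3 = 2/3
B → A = 1 → 2/3 = 2/3
(A ∧ A) ∧ (B → A) = 2/3 ∧ 2/3 = 2/3
(A ∧ B) ∧ ((A ∧ A) ∧ (B → A)) = 2/3 ∧ 2/3 = 2/3
¬((A ∧ B) ∧ ((A ∧ A) ∧ (B → A))) = ¬2/3 = 1/3
(((¬A ∨ A) ∨ A) ∨ ((B → (A → A)) ∨ (B → (B ∧ B)))) ∧ ¬((A ∧ B) ∧ ((A ∧ A) ∧ (B → A))) = 1 ∧ 1/3 = 1/3
((((A ∧ (A ∨ B)) ∨ ((A ∨ B) ∧ (B ∨ A))) ∨ (B ∨ ((A ∨ A) ∨ ¬A))) ∧ ((((B ∧ B) ∧ A) ∨ ¬A) ∨ ((A ∨ (A ∧ A)) ∧ ¬¬A))) ∧ ((((¬A ∨ A) ∨ A) ∨ ((B → (A → A)) ∨ (B → (B ∧ B)))) ∧ ¬((A ∧ B) ∧ ((A ∧ A) ∧ (B → A)))) = 2/3 ∧ 1/3 = 1/3
(¬¬((A → A) ∧ ¬A) ∨ ((¬(B ∧ B) → ¬(¬A ∨ B)) ∨ ¬(A ∨ B))) ∧ (((((A ∧ (A ∨ B)) ∨ ((A ∨ B) ∧ (B ∨ A))) ∨ (B ∨ ((A ∨ A) ∨ ¬A))) ∧ ((((B ∧ B) ∧ A) ∨ ¬A) ∨ ((A ∨ (A ∧ A)) ∧ ¬¬A))) ∧ ((((¬A ∨ A) ∨ A) ∨ ((B → (A → A)) ∨ (B → (B ∧ B)))) ∧ ¬((A ∧ B) ∧ ((A ∧ A) ∧ (B → A))))) = 1 ∧ 1/3 = 1/3

1/3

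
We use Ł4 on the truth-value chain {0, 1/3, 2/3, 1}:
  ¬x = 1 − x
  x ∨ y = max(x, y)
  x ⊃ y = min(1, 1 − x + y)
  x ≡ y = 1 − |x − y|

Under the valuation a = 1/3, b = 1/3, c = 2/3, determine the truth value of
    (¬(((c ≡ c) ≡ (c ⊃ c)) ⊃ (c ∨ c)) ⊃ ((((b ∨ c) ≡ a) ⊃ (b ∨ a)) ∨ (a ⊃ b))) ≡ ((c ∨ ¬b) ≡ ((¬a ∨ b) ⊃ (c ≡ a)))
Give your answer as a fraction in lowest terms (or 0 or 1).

2/3

c ≡ c = 2/3 ≡ 2/3 = 1
c ⊃ c = 2/3 ⊃ 2/3 = 1
(c ≡ c) ≡ (c ⊃ c) = 1 ≡ 1 = 1
c ∨ c = 2/3 ∨ 2/3 = 2/3
((c ≡ c) ≡ (c ⊃ c)) ⊃ (c ∨ c) = 1 ⊃ 2/3 = 2/3
¬(((c ≡ c) ≡ (c ⊃ c)) ⊃ (c ∨ c)) = ¬2/3 = 1/3
b ∨ c = 1/3 ∨ 2/3 = 2/3
(b ∨ c) ≡ a = 2/3 ≡ 1/3 = 2/3
b ∨ a = 1/3 ∨ 1/3 = 1/3
((b ∨ c) ≡ a) ⊃ (b ∨ a) = 2/3 ⊃ 1/3 = 2/3
a ⊃ b = 1/3 ⊃ 1/3 = 1
(((b ∨ c) ≡ a) ⊃ (b ∨ a)) ∨ (a ⊃ b) = 2/3 ∨ 1 = 1
¬(((c ≡ c) ≡ (c ⊃ c)) ⊃ (c ∨ c)) ⊃ ((((b ∨ c) ≡ a) ⊃ (b ∨ a)) ∨ (a ⊃ b)) = 1/3 ⊃ 1 = 1
¬b = ¬1/3 = 2/3
c ∨ ¬b = 2/3 ∨ 2/3 = 2/3
¬a = ¬1/3 = 2/3
¬a ∨ b = 2/3 ∨ 1/3 = 2/3
c ≡ a = 2/3 ≡ 1/3 = 2/3
(¬a ∨ b) ⊃ (c ≡ a) = 2/3 ⊃ 2/3 = 1
(c ∨ ¬b) ≡ ((¬a ∨ b) ⊃ (c ≡ a)) = 2/3 ≡ 1 = 2/3
(¬(((c ≡ c) ≡ (c ⊃ c)) ⊃ (c ∨ c)) ⊃ ((((b ∨ c) ≡ a) ⊃ (b ∨ a)) ∨ (a ⊃ b))) ≡ ((c ∨ ¬b) ≡ ((¬a ∨ b) ⊃ (c ≡ a))) = 1 ≡ 2/3 = 2/3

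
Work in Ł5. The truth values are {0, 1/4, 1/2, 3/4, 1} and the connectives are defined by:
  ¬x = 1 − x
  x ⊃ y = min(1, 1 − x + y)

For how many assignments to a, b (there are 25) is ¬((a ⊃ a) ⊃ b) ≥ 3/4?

10

value 1: 5 assignments (counts)
value 3/4: 5 assignments (counts)
value 1/2: 5 assignments
value 1/4: 5 assignments
value 0: 5 assignments
So 10 of the 25 assignments meet the threshold.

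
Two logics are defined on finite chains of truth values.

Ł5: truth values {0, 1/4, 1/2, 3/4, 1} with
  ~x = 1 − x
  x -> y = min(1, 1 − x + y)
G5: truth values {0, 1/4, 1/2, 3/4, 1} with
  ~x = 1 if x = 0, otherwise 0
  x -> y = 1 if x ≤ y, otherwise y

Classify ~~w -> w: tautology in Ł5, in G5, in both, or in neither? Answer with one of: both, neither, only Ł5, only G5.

only Ł5

In Ł5: every assignment gives 1 — tautology.
In G5: at w = 1/4 the value is 1/4 — not a tautology.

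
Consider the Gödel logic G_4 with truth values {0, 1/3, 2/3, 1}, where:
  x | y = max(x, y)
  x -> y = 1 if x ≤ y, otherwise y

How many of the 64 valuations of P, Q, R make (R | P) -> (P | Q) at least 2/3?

value 1: 50 assignments (counts)
value 2/3: 5 assignments (counts)
value 1/3: 6 assignments
value 0: 3 assignments
So 55 of the 64 assignments meet the threshold.

55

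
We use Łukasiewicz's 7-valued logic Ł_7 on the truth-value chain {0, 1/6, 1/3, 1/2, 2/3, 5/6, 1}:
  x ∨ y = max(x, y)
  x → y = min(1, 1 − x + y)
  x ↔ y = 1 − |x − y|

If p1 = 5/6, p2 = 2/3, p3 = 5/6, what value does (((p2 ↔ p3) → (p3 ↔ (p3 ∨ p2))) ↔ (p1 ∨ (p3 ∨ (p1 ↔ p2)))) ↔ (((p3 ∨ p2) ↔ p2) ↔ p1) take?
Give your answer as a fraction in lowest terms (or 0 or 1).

p2 ↔ p3 = 2/3 ↔ 5/6 = 5/6
p3 ∨ p2 = 5/6 ∨ 2/3 = 5/6
p3 ↔ (p3 ∨ p2) = 5/6 ↔ 5/6 = 1
(p2 ↔ p3) → (p3 ↔ (p3 ∨ p2)) = 5/6 → 1 = 1
p1 ↔ p2 = 5/6 ↔ 2/3 = 5/6
p3 ∨ (p1 ↔ p2) = 5/6 ∨ 5/6 = 5/6
p1 ∨ (p3 ∨ (p1 ↔ p2)) = 5/6 ∨ 5/6 = 5/6
((p2 ↔ p3) → (p3 ↔ (p3 ∨ p2))) ↔ (p1 ∨ (p3 ∨ (p1 ↔ p2))) = 1 ↔ 5/6 = 5/6
p3 ∨ p2 = 5/6 ∨ 2/3 = 5/6
(p3 ∨ p2) ↔ p2 = 5/6 ↔ 2/3 = 5/6
((p3 ∨ p2) ↔ p2) ↔ p1 = 5/6 ↔ 5/6 = 1
(((p2 ↔ p3) → (p3 ↔ (p3 ∨ p2))) ↔ (p1 ∨ (p3 ∨ (p1 ↔ p2)))) ↔ (((p3 ∨ p2) ↔ p2) ↔ p1) = 5/6 ↔ 1 = 5/6

5/6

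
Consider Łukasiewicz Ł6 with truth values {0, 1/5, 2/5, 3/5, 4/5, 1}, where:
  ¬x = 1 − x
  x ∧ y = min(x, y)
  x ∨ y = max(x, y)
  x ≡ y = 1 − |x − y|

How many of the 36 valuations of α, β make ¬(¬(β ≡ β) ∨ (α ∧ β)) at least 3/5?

value 1: 11 assignments (counts)
value 4/5: 9 assignments (counts)
value 3/5: 7 assignments (counts)
value 2/5: 5 assignments
value 1/5: 3 assignments
value 0: 1 assignment
So 27 of the 36 assignments meet the threshold.

27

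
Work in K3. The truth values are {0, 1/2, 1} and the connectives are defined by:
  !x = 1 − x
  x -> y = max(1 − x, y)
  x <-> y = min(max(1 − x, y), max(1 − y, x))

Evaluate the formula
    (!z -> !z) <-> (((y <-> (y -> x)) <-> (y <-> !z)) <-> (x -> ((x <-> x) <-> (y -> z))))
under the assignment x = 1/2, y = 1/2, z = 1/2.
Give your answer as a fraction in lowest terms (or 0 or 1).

!z = !1/2 = 1/2
!z = !1/2 = 1/2
!z -> !z = 1/2 -> 1/2 = 1/2
y -> x = 1/2 -> 1/2 = 1/2
y <-> (y -> x) = 1/2 <-> 1/2 = 1/2
!z = !1/2 = 1/2
y <-> !z = 1/2 <-> 1/2 = 1/2
(y <-> (y -> x)) <-> (y <-> !z) = 1/2 <-> 1/2 = 1/2
x <-> x = 1/2 <-> 1/2 = 1/2
y -> z = 1/2 -> 1/2 = 1/2
(x <-> x) <-> (y -> z) = 1/2 <-> 1/2 = 1/2
x -> ((x <-> x) <-> (y -> z)) = 1/2 -> 1/2 = 1/2
((y <-> (y -> x)) <-> (y <-> !z)) <-> (x -> ((x <-> x) <-> (y -> z))) = 1/2 <-> 1/2 = 1/2
(!z -> !z) <-> (((y <-> (y -> x)) <-> (y <-> !z)) <-> (x -> ((x <-> x) <-> (y -> z)))) = 1/2 <-> 1/2 = 1/2

1/2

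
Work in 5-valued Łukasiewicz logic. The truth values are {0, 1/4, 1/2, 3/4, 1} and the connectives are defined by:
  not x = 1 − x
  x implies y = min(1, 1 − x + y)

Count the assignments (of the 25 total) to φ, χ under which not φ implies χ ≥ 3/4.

value 1: 15 assignments (counts)
value 3/4: 4 assignments (counts)
value 1/2: 3 assignments
value 1/4: 2 assignments
value 0: 1 assignment
So 19 of the 25 assignments meet the threshold.

19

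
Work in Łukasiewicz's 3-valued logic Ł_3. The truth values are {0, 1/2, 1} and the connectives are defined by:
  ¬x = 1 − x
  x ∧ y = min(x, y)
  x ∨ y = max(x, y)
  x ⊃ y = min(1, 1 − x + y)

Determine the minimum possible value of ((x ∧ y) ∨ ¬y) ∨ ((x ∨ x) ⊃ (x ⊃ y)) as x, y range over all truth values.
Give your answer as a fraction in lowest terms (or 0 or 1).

1/2

Take x = 1, y = 1/2:
x ∧ y = 1 ∧ 1/2 = 1/2
¬y = ¬1/2 = 1/2
(x ∧ y) ∨ ¬y = 1/2 ∨ 1/2 = 1/2
x ∨ x = 1 ∨ 1 = 1
x ⊃ y = 1 ⊃ 1/2 = 1/2
(x ∨ x) ⊃ (x ⊃ y) = 1 ⊃ 1/2 = 1/2
((x ∧ y) ∨ ¬y) ∨ ((x ∨ x) ⊃ (x ⊃ y)) = 1/2 ∨ 1/2 = 1/2
No assignment yields a value below 1/2, so this is the minimum.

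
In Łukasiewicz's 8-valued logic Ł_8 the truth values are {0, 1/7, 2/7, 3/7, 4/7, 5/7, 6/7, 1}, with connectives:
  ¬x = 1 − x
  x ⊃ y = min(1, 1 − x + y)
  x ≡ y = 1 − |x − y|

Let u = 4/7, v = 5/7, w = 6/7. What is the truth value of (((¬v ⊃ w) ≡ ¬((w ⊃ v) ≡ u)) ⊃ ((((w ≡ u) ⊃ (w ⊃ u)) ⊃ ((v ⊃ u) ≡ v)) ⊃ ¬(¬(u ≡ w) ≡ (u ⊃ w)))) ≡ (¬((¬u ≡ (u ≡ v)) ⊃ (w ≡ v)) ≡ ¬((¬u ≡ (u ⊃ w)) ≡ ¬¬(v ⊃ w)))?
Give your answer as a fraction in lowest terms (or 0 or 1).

¬v = ¬5/7 = 2/7
¬v ⊃ w = 2/7 ⊃ 6/7 = 1
w ⊃ v = 6/7 ⊃ 5/7 = 6/7
(w ⊃ v) ≡ u = 6/7 ≡ 4/7 = 5/7
¬((w ⊃ v) ≡ u) = ¬5/7 = 2/7
(¬v ⊃ w) ≡ ¬((w ⊃ v) ≡ u) = 1 ≡ 2/7 = 2/7
w ≡ u = 6/7 ≡ 4/7 = 5/7
w ⊃ u = 6/7 ⊃ 4/7 = 5/7
(w ≡ u) ⊃ (w ⊃ u) = 5/7 ⊃ 5/7 = 1
v ⊃ u = 5/7 ⊃ 4/7 = 6/7
(v ⊃ u) ≡ v = 6/7 ≡ 5/7 = 6/7
((w ≡ u) ⊃ (w ⊃ u)) ⊃ ((v ⊃ u) ≡ v) = 1 ⊃ 6/7 = 6/7
u ≡ w = 4/7 ≡ 6/7 = 5/7
¬(u ≡ w) = ¬5/7 = 2/7
u ⊃ w = 4/7 ⊃ 6/7 = 1
¬(u ≡ w) ≡ (u ⊃ w) = 2/7 ≡ 1 = 2/7
¬(¬(u ≡ w) ≡ (u ⊃ w)) = ¬2/7 = 5/7
(((w ≡ u) ⊃ (w ⊃ u)) ⊃ ((v ⊃ u) ≡ v)) ⊃ ¬(¬(u ≡ w) ≡ (u ⊃ w)) = 6/7 ⊃ 5/7 = 6/7
((¬v ⊃ w) ≡ ¬((w ⊃ v) ≡ u)) ⊃ ((((w ≡ u) ⊃ (w ⊃ u)) ⊃ ((v ⊃ u) ≡ v)) ⊃ ¬(¬(u ≡ w) ≡ (u ⊃ w))) = 2/7 ⊃ 6/7 = 1
¬u = ¬4/7 = 3/7
u ≡ v = 4/7 ≡ 5/7 = 6/7
¬u ≡ (u ≡ v) = 3/7 ≡ 6/7 = 4/7
w ≡ v = 6/7 ≡ 5/7 = 6/7
(¬u ≡ (u ≡ v)) ⊃ (w ≡ v) = 4/7 ⊃ 6/7 = 1
¬((¬u ≡ (u ≡ v)) ⊃ (w ≡ v)) = ¬1 = 0
¬u = ¬4/7 = 3/7
u ⊃ w = 4/7 ⊃ 6/7 = 1
¬u ≡ (u ⊃ w) = 3/7 ≡ 1 = 3/7
v ⊃ w = 5/7 ⊃ 6/7 = 1
¬(v ⊃ w) = ¬1 = 0
¬¬(v ⊃ w) = ¬0 = 1
(¬u ≡ (u ⊃ w)) ≡ ¬¬(v ⊃ w) = 3/7 ≡ 1 = 3/7
¬((¬u ≡ (u ⊃ w)) ≡ ¬¬(v ⊃ w)) = ¬3/7 = 4/7
¬((¬u ≡ (u ≡ v)) ⊃ (w ≡ v)) ≡ ¬((¬u ≡ (u ⊃ w)) ≡ ¬¬(v ⊃ w)) = 0 ≡ 4/7 = 3/7
(((¬v ⊃ w) ≡ ¬((w ⊃ v) ≡ u)) ⊃ ((((w ≡ u) ⊃ (w ⊃ u)) ⊃ ((v ⊃ u) ≡ v)) ⊃ ¬(¬(u ≡ w) ≡ (u ⊃ w)))) ≡ (¬((¬u ≡ (u ≡ v)) ⊃ (w ≡ v)) ≡ ¬((¬u ≡ (u ⊃ w)) ≡ ¬¬(v ⊃ w))) = 1 ≡ 3/7 = 3/7

3/7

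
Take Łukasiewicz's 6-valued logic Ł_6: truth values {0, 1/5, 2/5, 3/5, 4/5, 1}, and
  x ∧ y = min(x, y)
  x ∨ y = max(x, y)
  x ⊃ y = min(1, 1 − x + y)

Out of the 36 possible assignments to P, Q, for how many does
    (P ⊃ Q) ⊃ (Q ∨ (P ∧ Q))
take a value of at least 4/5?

value 1: 11 assignments (counts)
value 4/5: 9 assignments (counts)
value 3/5: 7 assignments
value 2/5: 5 assignments
value 1/5: 3 assignments
value 0: 1 assignment
So 20 of the 36 assignments meet the threshold.

20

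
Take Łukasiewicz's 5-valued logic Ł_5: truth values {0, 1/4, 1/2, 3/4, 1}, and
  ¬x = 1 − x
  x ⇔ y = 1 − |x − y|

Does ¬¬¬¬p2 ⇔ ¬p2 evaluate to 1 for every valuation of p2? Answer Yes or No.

No

Counterexample: take p2 = 0.
¬p2 = ¬0 = 1
¬¬p2 = ¬1 = 0
¬¬¬p2 = ¬0 = 1
¬¬¬¬p2 = ¬1 = 0
¬p2 = ¬0 = 1
¬¬¬¬p2 ⇔ ¬p2 = 0 ⇔ 1 = 0
This gives 0 ≠ 1.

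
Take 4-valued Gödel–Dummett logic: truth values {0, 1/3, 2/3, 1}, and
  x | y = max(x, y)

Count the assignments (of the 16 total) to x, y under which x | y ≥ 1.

x = 0, y = 0 ↦ 0  <
x = 0, y = 1/3 ↦ 1/3  <
x = 0, y = 2/3 ↦ 2/3  <
x = 0, y = 1 ↦ 1  ≥
x = 1/3, y = 0 ↦ 1/3  <
x = 1/3, y = 1/3 ↦ 1/3  <
x = 1/3, y = 2/3 ↦ 2/3  <
x = 1/3, y = 1 ↦ 1  ≥
x = 2/3, y = 0 ↦ 2/3  <
x = 2/3, y = 1/3 ↦ 2/3  <
x = 2/3, y = 2/3 ↦ 2/3  <
x = 2/3, y = 1 ↦ 1  ≥
x = 1, y = 0 ↦ 1  ≥
x = 1, y = 1/3 ↦ 1  ≥
x = 1, y = 2/3 ↦ 1  ≥
x = 1, y = 1 ↦ 1  ≥
So 7 of the 16 assignments meet the threshold.

7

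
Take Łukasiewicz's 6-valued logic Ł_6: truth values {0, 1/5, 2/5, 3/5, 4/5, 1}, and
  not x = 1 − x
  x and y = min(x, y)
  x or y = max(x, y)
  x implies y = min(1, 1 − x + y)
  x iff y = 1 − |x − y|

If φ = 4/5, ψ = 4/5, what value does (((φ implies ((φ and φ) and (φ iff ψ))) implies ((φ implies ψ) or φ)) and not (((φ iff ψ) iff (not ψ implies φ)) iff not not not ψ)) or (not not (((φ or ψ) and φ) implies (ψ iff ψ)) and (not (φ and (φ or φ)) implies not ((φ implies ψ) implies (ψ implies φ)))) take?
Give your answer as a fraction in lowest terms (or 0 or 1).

φ and φ = 4/5 and 4/5 = 4/5
φ iff ψ = 4/5 iff 4/5 = 1
(φ and φ) and (φ iff ψ) = 4/5 and 1 = 4/5
φ implies ((φ and φ) and (φ iff ψ)) = 4/5 implies 4/5 = 1
φ implies ψ = 4/5 implies 4/5 = 1
(φ implies ψ) or φ = 1 or 4/5 = 1
(φ implies ((φ and φ) and (φ iff ψ))) implies ((φ implies ψ) or φ) = 1 implies 1 = 1
φ iff ψ = 4/5 iff 4/5 = 1
not ψ = not 4/5 = 1/5
not ψ implies φ = 1/5 implies 4/5 = 1
(φ iff ψ) iff (not ψ implies φ) = 1 iff 1 = 1
not ψ = not 4/5 = 1/5
not not ψ = not 1/5 = 4/5
not not not ψ = not 4/5 = 1/5
((φ iff ψ) iff (not ψ implies φ)) iff not not not ψ = 1 iff 1/5 = 1/5
not (((φ iff ψ) iff (not ψ implies φ)) iff not not not ψ) = not 1/5 = 4/5
((φ implies ((φ and φ) and (φ iff ψ))) implies ((φ implies ψ) or φ)) and not (((φ iff ψ) iff (not ψ implies φ)) iff not not not ψ) = 1 and 4/5 = 4/5
φ or ψ = 4/5 or 4/5 = 4/5
(φ or ψ) and φ = 4/5 and 4/5 = 4/5
ψ iff ψ = 4/5 iff 4/5 = 1
((φ or ψ) and φ) implies (ψ iff ψ) = 4/5 implies 1 = 1
not (((φ or ψ) and φ) implies (ψ iff ψ)) = not 1 = 0
not not (((φ or ψ) and φ) implies (ψ iff ψ)) = not 0 = 1
φ or φ = 4/5 or 4/5 = 4/5
φ and (φ or φ) = 4/5 and 4/5 = 4/5
not (φ and (φ or φ)) = not 4/5 = 1/5
φ implies ψ = 4/5 implies 4/5 = 1
ψ implies φ = 4/5 implies 4/5 = 1
(φ implies ψ) implies (ψ implies φ) = 1 implies 1 = 1
not ((φ implies ψ) implies (ψ implies φ)) = not 1 = 0
not (φ and (φ or φ)) implies not ((φ implies ψ) implies (ψ implies φ)) = 1/5 implies 0 = 4/5
not not (((φ or ψ) and φ) implies (ψ iff ψ)) and (not (φ and (φ or φ)) implies not ((φ implies ψ) implies (ψ implies φ))) = 1 and 4/5 = 4/5
(((φ implies ((φ and φ) and (φ iff ψ))) implies ((φ implies ψ) or φ)) and not (((φ iff ψ) iff (not ψ implies φ)) iff not not not ψ)) or (not not (((φ or ψ) and φ) implies (ψ iff ψ)) and (not (φ and (φ or φ)) implies not ((φ implies ψ) implies (ψ implies φ)))) = 4/5 or 4/5 = 4/5

4/5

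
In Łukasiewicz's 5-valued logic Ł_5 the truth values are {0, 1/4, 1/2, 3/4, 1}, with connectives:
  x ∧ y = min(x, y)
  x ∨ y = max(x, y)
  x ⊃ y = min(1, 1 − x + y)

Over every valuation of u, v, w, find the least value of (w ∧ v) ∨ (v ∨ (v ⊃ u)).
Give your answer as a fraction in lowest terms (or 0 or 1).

1/2

Take u = 0, v = 1/2, w = 0:
w ∧ v = 0 ∧ 1/2 = 0
v ⊃ u = 1/2 ⊃ 0 = 1/2
v ∨ (v ⊃ u) = 1/2 ∨ 1/2 = 1/2
(w ∧ v) ∨ (v ∨ (v ⊃ u)) = 0 ∨ 1/2 = 1/2
No assignment yields a value below 1/2, so this is the minimum.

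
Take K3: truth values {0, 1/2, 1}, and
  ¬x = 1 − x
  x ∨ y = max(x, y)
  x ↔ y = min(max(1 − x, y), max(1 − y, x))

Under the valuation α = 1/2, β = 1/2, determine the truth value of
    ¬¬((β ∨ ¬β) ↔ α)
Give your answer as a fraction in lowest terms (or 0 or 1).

1/2

¬β = ¬1/2 = 1/2
β ∨ ¬β = 1/2 ∨ 1/2 = 1/2
(β ∨ ¬β) ↔ α = 1/2 ↔ 1/2 = 1/2
¬((β ∨ ¬β) ↔ α) = ¬1/2 = 1/2
¬¬((β ∨ ¬β) ↔ α) = ¬1/2 = 1/2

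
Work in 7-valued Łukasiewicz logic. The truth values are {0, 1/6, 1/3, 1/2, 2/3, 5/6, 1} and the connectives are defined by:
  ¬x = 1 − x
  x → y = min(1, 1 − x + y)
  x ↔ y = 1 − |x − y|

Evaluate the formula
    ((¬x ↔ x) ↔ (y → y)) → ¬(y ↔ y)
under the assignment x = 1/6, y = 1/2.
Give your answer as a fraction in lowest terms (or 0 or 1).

¬x = ¬1/6 = 5/6
¬x ↔ x = 5/6 ↔ 1/6 = 1/3
y → y = 1/2 → 1/2 = 1
(¬x ↔ x) ↔ (y → y) = 1/3 ↔ 1 = 1/3
y ↔ y = 1/2 ↔ 1/2 = 1
¬(y ↔ y) = ¬1 = 0
((¬x ↔ x) ↔ (y → y)) → ¬(y ↔ y) = 1/3 → 0 = 2/3

2/3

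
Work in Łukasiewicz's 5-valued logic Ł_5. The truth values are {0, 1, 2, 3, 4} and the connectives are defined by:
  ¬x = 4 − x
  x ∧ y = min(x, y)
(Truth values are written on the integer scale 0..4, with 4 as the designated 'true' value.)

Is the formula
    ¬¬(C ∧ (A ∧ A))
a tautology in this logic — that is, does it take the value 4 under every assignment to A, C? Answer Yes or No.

Counterexample: take A = 0, C = 0.
A ∧ A = 0 ∧ 0 = 0
C ∧ (A ∧ A) = 0 ∧ 0 = 0
¬(C ∧ (A ∧ A)) = ¬0 = 4
¬¬(C ∧ (A ∧ A)) = ¬4 = 0
This gives 0 ≠ 4.

No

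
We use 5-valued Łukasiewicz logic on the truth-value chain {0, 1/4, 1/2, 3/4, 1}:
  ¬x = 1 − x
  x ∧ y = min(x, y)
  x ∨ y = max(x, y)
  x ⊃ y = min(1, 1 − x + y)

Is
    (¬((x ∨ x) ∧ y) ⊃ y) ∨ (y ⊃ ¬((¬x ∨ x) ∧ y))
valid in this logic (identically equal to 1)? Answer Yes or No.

Counterexample: take x = 0, y = 3/4.
x ∨ x = 0 ∨ 0 = 0
(x ∨ x) ∧ y = 0 ∧ 3/4 = 0
¬((x ∨ x) ∧ y) = ¬0 = 1
¬((x ∨ x) ∧ y) ⊃ y = 1 ⊃ 3/4 = 3/4
¬x = ¬0 = 1
¬x ∨ x = 1 ∨ 0 = 1
(¬x ∨ x) ∧ y = 1 ∧ 3/4 = 3/4
¬((¬x ∨ x) ∧ y) = ¬3/4 = 1/4
y ⊃ ¬((¬x ∨ x) ∧ y) = 3/4 ⊃ 1/4 = 1/2
(¬((x ∨ x) ∧ y) ⊃ y) ∨ (y ⊃ ¬((¬x ∨ x) ∧ y)) = 3/4 ∨ 1/2 = 3/4
This gives 3/4 ≠ 1.

No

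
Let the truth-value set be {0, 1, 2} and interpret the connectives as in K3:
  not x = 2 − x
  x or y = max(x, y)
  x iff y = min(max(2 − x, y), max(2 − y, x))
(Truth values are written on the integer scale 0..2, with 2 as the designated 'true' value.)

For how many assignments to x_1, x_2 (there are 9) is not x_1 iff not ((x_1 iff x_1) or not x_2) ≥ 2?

x_1 = 0, x_2 = 0 ↦ 0  <
x_1 = 0, x_2 = 1 ↦ 0  <
x_1 = 0, x_2 = 2 ↦ 0  <
x_1 = 1, x_2 = 0 ↦ 1  <
x_1 = 1, x_2 = 1 ↦ 1  <
x_1 = 1, x_2 = 2 ↦ 1  <
x_1 = 2, x_2 = 0 ↦ 2  ≥
x_1 = 2, x_2 = 1 ↦ 2  ≥
x_1 = 2, x_2 = 2 ↦ 2  ≥
So 3 of the 9 assignments meet the threshold.

3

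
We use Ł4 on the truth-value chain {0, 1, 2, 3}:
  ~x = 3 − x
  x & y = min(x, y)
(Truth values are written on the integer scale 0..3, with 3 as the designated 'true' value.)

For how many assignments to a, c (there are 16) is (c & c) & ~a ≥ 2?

a = 0, c = 0 ↦ 0  <
a = 0, c = 1 ↦ 1  <
a = 0, c = 2 ↦ 2  ≥
a = 0, c = 3 ↦ 3  ≥
a = 1, c = 0 ↦ 0  <
a = 1, c = 1 ↦ 1  <
a = 1, c = 2 ↦ 2  ≥
a = 1, c = 3 ↦ 2  ≥
a = 2, c = 0 ↦ 0  <
a = 2, c = 1 ↦ 1  <
a = 2, c = 2 ↦ 1  <
a = 2, c = 3 ↦ 1  <
a = 3, c = 0 ↦ 0  <
a = 3, c = 1 ↦ 0  <
a = 3, c = 2 ↦ 0  <
a = 3, c = 3 ↦ 0  <
So 4 of the 16 assignments meet the threshold.

4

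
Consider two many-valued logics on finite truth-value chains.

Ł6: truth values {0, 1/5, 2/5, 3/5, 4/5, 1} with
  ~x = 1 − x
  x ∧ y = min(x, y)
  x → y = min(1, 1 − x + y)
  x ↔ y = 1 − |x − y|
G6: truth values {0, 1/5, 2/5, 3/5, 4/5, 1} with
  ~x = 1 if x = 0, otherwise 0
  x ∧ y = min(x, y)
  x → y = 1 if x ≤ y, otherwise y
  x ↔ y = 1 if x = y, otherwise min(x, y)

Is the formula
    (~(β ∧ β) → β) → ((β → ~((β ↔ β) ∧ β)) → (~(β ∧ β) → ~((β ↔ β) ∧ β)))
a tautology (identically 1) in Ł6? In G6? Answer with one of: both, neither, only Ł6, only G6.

both

In Ł6: every assignment gives 1 — tautology.
In G6: every assignment gives 1 — tautology.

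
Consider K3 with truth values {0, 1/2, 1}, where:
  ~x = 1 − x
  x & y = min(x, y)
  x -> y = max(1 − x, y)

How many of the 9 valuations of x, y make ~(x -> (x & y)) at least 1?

x = 0, y = 0 ↦ 0  <
x = 0, y = 1/2 ↦ 0  <
x = 0, y = 1 ↦ 0  <
x = 1/2, y = 0 ↦ 1/2  <
x = 1/2, y = 1/2 ↦ 1/2  <
x = 1/2, y = 1 ↦ 1/2  <
x = 1, y = 0 ↦ 1  ≥
x = 1, y = 1/2 ↦ 1/2  <
x = 1, y = 1 ↦ 0  <
So 1 of the 9 assignments meets the threshold.

1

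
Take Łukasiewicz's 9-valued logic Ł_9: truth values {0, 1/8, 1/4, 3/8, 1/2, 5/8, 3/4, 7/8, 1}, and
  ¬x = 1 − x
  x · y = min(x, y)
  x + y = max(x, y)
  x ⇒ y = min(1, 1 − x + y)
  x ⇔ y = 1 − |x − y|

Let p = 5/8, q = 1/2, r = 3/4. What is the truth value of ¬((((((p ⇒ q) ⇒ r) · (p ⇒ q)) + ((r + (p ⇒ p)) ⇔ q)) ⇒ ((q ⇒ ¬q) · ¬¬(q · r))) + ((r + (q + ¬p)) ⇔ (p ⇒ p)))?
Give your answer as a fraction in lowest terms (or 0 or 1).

p ⇒ q = 5/8 ⇒ 1/2 = 7/8
(p ⇒ q) ⇒ r = 7/8 ⇒ 3/4 = 7/8
p ⇒ q = 5/8 ⇒ 1/2 = 7/8
((p ⇒ q) ⇒ r) · (p ⇒ q) = 7/8 · 7/8 = 7/8
p ⇒ p = 5/8 ⇒ 5/8 = 1
r + (p ⇒ p) = 3/4 + 1 = 1
(r + (p ⇒ p)) ⇔ q = 1 ⇔ 1/2 = 1/2
(((p ⇒ q) ⇒ r) · (p ⇒ q)) + ((r + (p ⇒ p)) ⇔ q) = 7/8 + 1/2 = 7/8
¬q = ¬1/2 = 1/2
q ⇒ ¬q = 1/2 ⇒ 1/2 = 1
q · r = 1/2 · 3/4 = 1/2
¬(q · r) = ¬1/2 = 1/2
¬¬(q · r) = ¬1/2 = 1/2
(q ⇒ ¬q) · ¬¬(q · r) = 1 · 1/2 = 1/2
((((p ⇒ q) ⇒ r) · (p ⇒ q)) + ((r + (p ⇒ p)) ⇔ q)) ⇒ ((q ⇒ ¬q) · ¬¬(q · r)) = 7/8 ⇒ 1/2 = 5/8
¬p = ¬5/8 = 3/8
q + ¬p = 1/2 + 3/8 = 1/2
r + (q + ¬p) = 3/4 + 1/2 = 3/4
p ⇒ p = 5/8 ⇒ 5/8 = 1
(r + (q + ¬p)) ⇔ (p ⇒ p) = 3/4 ⇔ 1 = 3/4
(((((p ⇒ q) ⇒ r) · (p ⇒ q)) + ((r + (p ⇒ p)) ⇔ q)) ⇒ ((q ⇒ ¬q) · ¬¬(q · r))) + ((r + (q + ¬p)) ⇔ (p ⇒ p)) = 5/8 + 3/4 = 3/4
¬((((((p ⇒ q) ⇒ r) · (p ⇒ q)) + ((r + (p ⇒ p)) ⇔ q)) ⇒ ((q ⇒ ¬q) · ¬¬(q · r))) + ((r + (q + ¬p)) ⇔ (p ⇒ p))) = ¬3/4 = 1/4

1/4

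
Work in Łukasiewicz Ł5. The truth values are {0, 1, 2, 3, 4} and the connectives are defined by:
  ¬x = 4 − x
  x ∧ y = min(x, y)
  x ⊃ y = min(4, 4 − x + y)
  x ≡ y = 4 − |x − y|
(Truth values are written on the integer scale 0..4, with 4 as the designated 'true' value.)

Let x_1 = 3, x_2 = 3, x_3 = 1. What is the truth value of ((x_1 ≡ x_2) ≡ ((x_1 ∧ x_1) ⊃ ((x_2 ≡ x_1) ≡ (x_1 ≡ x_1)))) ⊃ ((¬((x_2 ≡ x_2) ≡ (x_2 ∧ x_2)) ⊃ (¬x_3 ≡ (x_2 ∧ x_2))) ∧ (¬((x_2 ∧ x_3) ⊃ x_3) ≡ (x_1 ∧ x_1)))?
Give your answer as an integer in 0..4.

1

x_1 ≡ x_2 = 3 ≡ 3 = 4
x_1 ∧ x_1 = 3 ∧ 3 = 3
x_2 ≡ x_1 = 3 ≡ 3 = 4
x_1 ≡ x_1 = 3 ≡ 3 = 4
(x_2 ≡ x_1) ≡ (x_1 ≡ x_1) = 4 ≡ 4 = 4
(x_1 ∧ x_1) ⊃ ((x_2 ≡ x_1) ≡ (x_1 ≡ x_1)) = 3 ⊃ 4 = 4
(x_1 ≡ x_2) ≡ ((x_1 ∧ x_1) ⊃ ((x_2 ≡ x_1) ≡ (x_1 ≡ x_1))) = 4 ≡ 4 = 4
x_2 ≡ x_2 = 3 ≡ 3 = 4
x_2 ∧ x_2 = 3 ∧ 3 = 3
(x_2 ≡ x_2) ≡ (x_2 ∧ x_2) = 4 ≡ 3 = 3
¬((x_2 ≡ x_2) ≡ (x_2 ∧ x_2)) = ¬3 = 1
¬x_3 = ¬1 = 3
x_2 ∧ x_2 = 3 ∧ 3 = 3
¬x_3 ≡ (x_2 ∧ x_2) = 3 ≡ 3 = 4
¬((x_2 ≡ x_2) ≡ (x_2 ∧ x_2)) ⊃ (¬x_3 ≡ (x_2 ∧ x_2)) = 1 ⊃ 4 = 4
x_2 ∧ x_3 = 3 ∧ 1 = 1
(x_2 ∧ x_3) ⊃ x_3 = 1 ⊃ 1 = 4
¬((x_2 ∧ x_3) ⊃ x_3) = ¬4 = 0
x_1 ∧ x_1 = 3 ∧ 3 = 3
¬((x_2 ∧ x_3) ⊃ x_3) ≡ (x_1 ∧ x_1) = 0 ≡ 3 = 1
(¬((x_2 ≡ x_2) ≡ (x_2 ∧ x_2)) ⊃ (¬x_3 ≡ (x_2 ∧ x_2))) ∧ (¬((x_2 ∧ x_3) ⊃ x_3) ≡ (x_1 ∧ x_1)) = 4 ∧ 1 = 1
((x_1 ≡ x_2) ≡ ((x_1 ∧ x_1) ⊃ ((x_2 ≡ x_1) ≡ (x_1 ≡ x_1)))) ⊃ ((¬((x_2 ≡ x_2) ≡ (x_2 ∧ x_2)) ⊃ (¬x_3 ≡ (x_2 ∧ x_2))) ∧ (¬((x_2 ∧ x_3) ⊃ x_3) ≡ (x_1 ∧ x_1))) = 4 ⊃ 1 = 1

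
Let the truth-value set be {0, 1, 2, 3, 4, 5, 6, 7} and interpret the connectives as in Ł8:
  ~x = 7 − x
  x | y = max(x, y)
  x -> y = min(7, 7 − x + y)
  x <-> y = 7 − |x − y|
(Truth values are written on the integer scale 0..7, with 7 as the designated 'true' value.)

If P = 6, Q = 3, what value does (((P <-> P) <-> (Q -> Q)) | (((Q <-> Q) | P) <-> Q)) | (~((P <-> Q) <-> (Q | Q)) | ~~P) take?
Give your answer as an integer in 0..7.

7

P <-> P = 6 <-> 6 = 7
Q -> Q = 3 -> 3 = 7
(P <-> P) <-> (Q -> Q) = 7 <-> 7 = 7
Q <-> Q = 3 <-> 3 = 7
(Q <-> Q) | P = 7 | 6 = 7
((Q <-> Q) | P) <-> Q = 7 <-> 3 = 3
((P <-> P) <-> (Q -> Q)) | (((Q <-> Q) | P) <-> Q) = 7 | 3 = 7
P <-> Q = 6 <-> 3 = 4
Q | Q = 3 | 3 = 3
(P <-> Q) <-> (Q | Q) = 4 <-> 3 = 6
~((P <-> Q) <-> (Q | Q)) = ~6 = 1
~P = ~6 = 1
~~P = ~1 = 6
~((P <-> Q) <-> (Q | Q)) | ~~P = 1 | 6 = 6
(((P <-> P) <-> (Q -> Q)) | (((Q <-> Q) | P) <-> Q)) | (~((P <-> Q) <-> (Q | Q)) | ~~P) = 7 | 6 = 7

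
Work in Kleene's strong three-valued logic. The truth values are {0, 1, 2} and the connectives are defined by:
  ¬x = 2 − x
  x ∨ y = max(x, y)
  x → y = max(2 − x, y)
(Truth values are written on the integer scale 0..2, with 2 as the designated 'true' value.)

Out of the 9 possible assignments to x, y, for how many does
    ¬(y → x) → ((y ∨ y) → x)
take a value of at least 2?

5

x = 0, y = 0 ↦ 2  ≥
x = 0, y = 1 ↦ 1  <
x = 0, y = 2 ↦ 0  <
x = 1, y = 0 ↦ 2  ≥
x = 1, y = 1 ↦ 1  <
x = 1, y = 2 ↦ 1  <
x = 2, y = 0 ↦ 2  ≥
x = 2, y = 1 ↦ 2  ≥
x = 2, y = 2 ↦ 2  ≥
So 5 of the 9 assignments meet the threshold.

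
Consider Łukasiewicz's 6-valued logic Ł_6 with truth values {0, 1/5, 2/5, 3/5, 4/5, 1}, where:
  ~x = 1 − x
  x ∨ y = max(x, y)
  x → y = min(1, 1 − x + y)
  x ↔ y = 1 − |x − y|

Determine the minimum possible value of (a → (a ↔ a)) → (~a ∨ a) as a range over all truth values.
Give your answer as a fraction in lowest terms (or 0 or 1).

3/5

Take a = 2/5:
a ↔ a = 2/5 ↔ 2/5 = 1
a → (a ↔ a) = 2/5 → 1 = 1
~a = ~2/5 = 3/5
~a ∨ a = 3/5 ∨ 2/5 = 3/5
(a → (a ↔ a)) → (~a ∨ a) = 1 → 3/5 = 3/5
No assignment yields a value below 3/5, so this is the minimum.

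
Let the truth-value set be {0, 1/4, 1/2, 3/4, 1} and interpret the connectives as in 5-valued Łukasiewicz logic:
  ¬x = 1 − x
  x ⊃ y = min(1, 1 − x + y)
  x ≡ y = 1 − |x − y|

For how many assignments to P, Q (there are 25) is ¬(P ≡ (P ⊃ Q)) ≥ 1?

value 1: 6 assignments (counts)
value 3/4: 5 assignments
value 1/2: 6 assignments
value 1/4: 5 assignments
value 0: 3 assignments
So 6 of the 25 assignments meet the threshold.

6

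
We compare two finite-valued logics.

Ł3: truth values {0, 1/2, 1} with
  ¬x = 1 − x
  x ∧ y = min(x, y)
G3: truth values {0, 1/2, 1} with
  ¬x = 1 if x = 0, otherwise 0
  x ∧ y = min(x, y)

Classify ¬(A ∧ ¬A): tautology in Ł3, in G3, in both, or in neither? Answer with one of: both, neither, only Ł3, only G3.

only G3

In Ł3: at A = 1/2 the value is 1/2 — not a tautology.
In G3: every assignment gives 1 — tautology.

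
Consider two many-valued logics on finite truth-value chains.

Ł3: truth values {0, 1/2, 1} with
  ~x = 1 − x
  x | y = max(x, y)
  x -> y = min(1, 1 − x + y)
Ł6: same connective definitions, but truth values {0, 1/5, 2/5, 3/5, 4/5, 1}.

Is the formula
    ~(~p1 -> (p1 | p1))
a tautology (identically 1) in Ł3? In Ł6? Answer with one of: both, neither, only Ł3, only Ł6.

In Ł3: at p1 = 1/2 the value is 0 — not a tautology.
In Ł6: at p1 = 1/5 the value is 3/5 — not a tautology.

neither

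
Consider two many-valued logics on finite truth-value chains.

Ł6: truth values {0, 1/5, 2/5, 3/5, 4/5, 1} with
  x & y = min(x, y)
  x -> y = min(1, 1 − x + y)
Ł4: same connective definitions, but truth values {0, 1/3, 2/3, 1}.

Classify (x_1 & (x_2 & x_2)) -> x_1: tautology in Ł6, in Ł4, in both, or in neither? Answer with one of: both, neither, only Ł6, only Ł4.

both

In Ł6: every assignment gives 1 — tautology.
In Ł4: every assignment gives 1 — tautology.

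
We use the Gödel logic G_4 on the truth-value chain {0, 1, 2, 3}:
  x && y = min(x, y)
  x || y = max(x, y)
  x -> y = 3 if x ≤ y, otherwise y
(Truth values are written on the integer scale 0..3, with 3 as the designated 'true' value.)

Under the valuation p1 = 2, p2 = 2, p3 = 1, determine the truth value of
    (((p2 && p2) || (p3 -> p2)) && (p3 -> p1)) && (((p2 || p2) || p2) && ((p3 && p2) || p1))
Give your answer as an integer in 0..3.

2

p2 && p2 = 2 && 2 = 2
p3 -> p2 = 1 -> 2 = 3
(p2 && p2) || (p3 -> p2) = 2 || 3 = 3
p3 -> p1 = 1 -> 2 = 3
((p2 && p2) || (p3 -> p2)) && (p3 -> p1) = 3 && 3 = 3
p2 || p2 = 2 || 2 = 2
(p2 || p2) || p2 = 2 || 2 = 2
p3 && p2 = 1 && 2 = 1
(p3 && p2) || p1 = 1 || 2 = 2
((p2 || p2) || p2) && ((p3 && p2) || p1) = 2 && 2 = 2
(((p2 && p2) || (p3 -> p2)) && (p3 -> p1)) && (((p2 || p2) || p2) && ((p3 && p2) || p1)) = 3 && 2 = 2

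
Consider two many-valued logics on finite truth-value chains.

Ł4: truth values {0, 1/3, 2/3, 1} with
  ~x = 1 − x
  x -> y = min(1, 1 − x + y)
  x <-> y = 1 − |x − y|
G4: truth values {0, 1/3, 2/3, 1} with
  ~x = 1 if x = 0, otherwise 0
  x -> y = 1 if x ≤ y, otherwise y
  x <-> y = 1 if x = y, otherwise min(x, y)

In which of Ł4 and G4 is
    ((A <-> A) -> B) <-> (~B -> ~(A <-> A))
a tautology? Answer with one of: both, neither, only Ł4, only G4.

In Ł4: every assignment gives 1 — tautology.
In G4: at A = 0, B = 1/3 the value is 1/3 — not a tautology.

only Ł4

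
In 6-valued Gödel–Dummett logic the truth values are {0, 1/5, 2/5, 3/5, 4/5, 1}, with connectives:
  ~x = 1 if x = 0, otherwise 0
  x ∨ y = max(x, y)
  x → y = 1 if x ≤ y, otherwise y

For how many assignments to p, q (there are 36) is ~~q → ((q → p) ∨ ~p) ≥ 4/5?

value 1: 26 assignments (counts)
value 4/5: 1 assignment (counts)
value 3/5: 2 assignments
value 2/5: 3 assignments
value 1/5: 4 assignments
So 27 of the 36 assignments meet the threshold.

27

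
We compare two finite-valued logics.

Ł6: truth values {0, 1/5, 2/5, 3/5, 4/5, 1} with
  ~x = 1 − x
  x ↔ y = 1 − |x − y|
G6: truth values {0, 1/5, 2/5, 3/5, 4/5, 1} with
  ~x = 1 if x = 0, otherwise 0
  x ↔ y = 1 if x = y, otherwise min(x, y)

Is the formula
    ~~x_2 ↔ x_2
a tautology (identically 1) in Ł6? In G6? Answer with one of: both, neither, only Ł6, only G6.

In Ł6: every assignment gives 1 — tautology.
In G6: at x_2 = 1/5 the value is 1/5 — not a tautology.

only Ł6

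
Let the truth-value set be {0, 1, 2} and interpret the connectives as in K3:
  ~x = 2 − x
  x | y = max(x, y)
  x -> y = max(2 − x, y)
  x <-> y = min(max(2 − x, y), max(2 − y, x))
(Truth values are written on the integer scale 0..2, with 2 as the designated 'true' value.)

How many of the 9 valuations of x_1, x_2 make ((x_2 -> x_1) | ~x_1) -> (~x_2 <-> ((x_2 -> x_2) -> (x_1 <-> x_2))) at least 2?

x_1 = 0, x_2 = 0 ↦ 2  ≥
x_1 = 0, x_2 = 1 ↦ 1  <
x_1 = 0, x_2 = 2 ↦ 2  ≥
x_1 = 1, x_2 = 0 ↦ 1  <
x_1 = 1, x_2 = 1 ↦ 1  <
x_1 = 1, x_2 = 2 ↦ 1  <
x_1 = 2, x_2 = 0 ↦ 0  <
x_1 = 2, x_2 = 1 ↦ 1  <
x_1 = 2, x_2 = 2 ↦ 0  <
So 2 of the 9 assignments meet the threshold.

2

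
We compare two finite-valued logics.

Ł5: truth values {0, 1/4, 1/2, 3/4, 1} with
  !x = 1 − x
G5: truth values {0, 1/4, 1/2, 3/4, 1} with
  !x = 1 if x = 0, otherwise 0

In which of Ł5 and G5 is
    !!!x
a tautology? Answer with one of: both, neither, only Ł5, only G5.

In Ł5: at x = 1/4 the value is 3/4 — not a tautology.
In G5: at x = 1/4 the value is 0 — not a tautology.

neither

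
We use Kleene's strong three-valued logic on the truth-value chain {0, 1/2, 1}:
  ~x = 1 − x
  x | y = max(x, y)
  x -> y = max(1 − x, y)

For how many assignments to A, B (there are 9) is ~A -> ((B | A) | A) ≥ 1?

5

A = 0, B = 0 ↦ 0  <
A = 0, B = 1/2 ↦ 1/2  <
A = 0, B = 1 ↦ 1  ≥
A = 1/2, B = 0 ↦ 1/2  <
A = 1/2, B = 1/2 ↦ 1/2  <
A = 1/2, B = 1 ↦ 1  ≥
A = 1, B = 0 ↦ 1  ≥
A = 1, B = 1/2 ↦ 1  ≥
A = 1, B = 1 ↦ 1  ≥
So 5 of the 9 assignments meet the threshold.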